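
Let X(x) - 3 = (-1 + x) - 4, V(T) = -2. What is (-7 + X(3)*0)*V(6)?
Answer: 14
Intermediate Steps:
X(x) = -2 + x (X(x) = 3 + ((-1 + x) - 4) = 3 + (-5 + x) = -2 + x)
(-7 + X(3)*0)*V(6) = (-7 + (-2 + 3)*0)*(-2) = (-7 + 1*0)*(-2) = (-7 + 0)*(-2) = -7*(-2) = 14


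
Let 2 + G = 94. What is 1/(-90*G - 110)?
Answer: -1/8390 ≈ -0.00011919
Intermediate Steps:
G = 92 (G = -2 + 94 = 92)
1/(-90*G - 110) = 1/(-90*92 - 110) = 1/(-8280 - 110) = 1/(-8390) = -1/8390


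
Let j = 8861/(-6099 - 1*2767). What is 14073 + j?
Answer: 124762357/8866 ≈ 14072.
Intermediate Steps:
j = -8861/8866 (j = 8861/(-6099 - 2767) = 8861/(-8866) = 8861*(-1/8866) = -8861/8866 ≈ -0.99944)
14073 + j = 14073 - 8861/8866 = 124762357/8866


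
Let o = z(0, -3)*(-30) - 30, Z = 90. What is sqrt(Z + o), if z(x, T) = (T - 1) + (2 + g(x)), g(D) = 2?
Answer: 2*sqrt(15) ≈ 7.7460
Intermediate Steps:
z(x, T) = 3 + T (z(x, T) = (T - 1) + (2 + 2) = (-1 + T) + 4 = 3 + T)
o = -30 (o = (3 - 3)*(-30) - 30 = 0*(-30) - 30 = 0 - 30 = -30)
sqrt(Z + o) = sqrt(90 - 30) = sqrt(60) = 2*sqrt(15)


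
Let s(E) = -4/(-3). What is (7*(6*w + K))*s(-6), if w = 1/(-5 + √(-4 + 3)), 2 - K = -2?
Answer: 1036/39 - 28*I/13 ≈ 26.564 - 2.1538*I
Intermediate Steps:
s(E) = 4/3 (s(E) = -4*(-⅓) = 4/3)
K = 4 (K = 2 - 1*(-2) = 2 + 2 = 4)
w = (-5 - I)/26 (w = 1/(-5 + √(-1)) = 1/(-5 + I) = (-5 - I)/26 ≈ -0.19231 - 0.038462*I)
(7*(6*w + K))*s(-6) = (7*(6*(-5/26 - I/26) + 4))*(4/3) = (7*((-15/13 - 3*I/13) + 4))*(4/3) = (7*(37/13 - 3*I/13))*(4/3) = (259/13 - 21*I/13)*(4/3) = 1036/39 - 28*I/13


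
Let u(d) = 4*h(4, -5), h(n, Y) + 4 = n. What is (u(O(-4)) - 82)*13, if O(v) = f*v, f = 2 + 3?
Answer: -1066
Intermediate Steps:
f = 5
h(n, Y) = -4 + n
O(v) = 5*v
u(d) = 0 (u(d) = 4*(-4 + 4) = 4*0 = 0)
(u(O(-4)) - 82)*13 = (0 - 82)*13 = -82*13 = -1066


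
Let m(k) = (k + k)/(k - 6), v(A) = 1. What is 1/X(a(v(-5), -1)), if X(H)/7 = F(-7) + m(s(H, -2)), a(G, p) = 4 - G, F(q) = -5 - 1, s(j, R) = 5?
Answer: -1/112 ≈ -0.0089286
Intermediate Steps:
F(q) = -6
m(k) = 2*k/(-6 + k) (m(k) = (2*k)/(-6 + k) = 2*k/(-6 + k))
X(H) = -112 (X(H) = 7*(-6 + 2*5/(-6 + 5)) = 7*(-6 + 2*5/(-1)) = 7*(-6 + 2*5*(-1)) = 7*(-6 - 10) = 7*(-16) = -112)
1/X(a(v(-5), -1)) = 1/(-112) = -1/112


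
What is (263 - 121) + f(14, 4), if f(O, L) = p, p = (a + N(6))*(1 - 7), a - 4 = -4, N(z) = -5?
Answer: 172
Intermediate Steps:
a = 0 (a = 4 - 4 = 0)
p = 30 (p = (0 - 5)*(1 - 7) = -5*(-6) = 30)
f(O, L) = 30
(263 - 121) + f(14, 4) = (263 - 121) + 30 = 142 + 30 = 172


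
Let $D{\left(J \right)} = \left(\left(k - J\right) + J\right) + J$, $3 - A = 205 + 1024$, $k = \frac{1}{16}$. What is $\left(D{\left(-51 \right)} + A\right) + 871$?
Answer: $- \frac{6495}{16} \approx -405.94$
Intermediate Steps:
$k = \frac{1}{16} \approx 0.0625$
$A = -1226$ ($A = 3 - \left(205 + 1024\right) = 3 - 1229 = -1226$)
$D{\left(J \right)} = \frac{1}{16} + J$ ($D{\left(J \right)} = \left(\left(\frac{1}{16} - J\right) + J\right) + J = \frac{1}{16} + J$)
$\left(D{\left(-51 \right)} + A\right) + 871 = \left(\left(\frac{1}{16} - 51\right) - 1226\right) + 871 = \left(- \frac{815}{16} - 1226\right) + 871 = - \frac{20431}{16} + 871 = - \frac{6495}{16}$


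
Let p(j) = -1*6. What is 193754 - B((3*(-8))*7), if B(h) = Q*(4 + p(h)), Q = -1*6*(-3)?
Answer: 193790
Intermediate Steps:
p(j) = -6
Q = 18 (Q = -6*(-3) = 18)
B(h) = -36 (B(h) = 18*(4 - 6) = 18*(-2) = -36)
193754 - B((3*(-8))*7) = 193754 - 1*(-36) = 193754 + 36 = 193790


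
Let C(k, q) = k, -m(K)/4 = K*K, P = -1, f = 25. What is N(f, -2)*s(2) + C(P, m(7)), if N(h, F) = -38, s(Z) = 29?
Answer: -1103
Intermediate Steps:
m(K) = -4*K² (m(K) = -4*K*K = -4*K²)
N(f, -2)*s(2) + C(P, m(7)) = -38*29 - 1 = -1102 - 1 = -1103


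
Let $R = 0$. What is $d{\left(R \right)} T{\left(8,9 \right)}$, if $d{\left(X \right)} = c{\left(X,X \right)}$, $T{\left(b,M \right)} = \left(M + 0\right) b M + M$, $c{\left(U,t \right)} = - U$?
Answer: $0$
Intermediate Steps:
$T{\left(b,M \right)} = M + b M^{2}$ ($T{\left(b,M \right)} = M b M + M = b M^{2} + M = M + b M^{2}$)
$d{\left(X \right)} = - X$
$d{\left(R \right)} T{\left(8,9 \right)} = \left(-1\right) 0 \cdot 9 \left(1 + 9 \cdot 8\right) = 0 \cdot 9 \left(1 + 72\right) = 0 \cdot 9 \cdot 73 = 0 \cdot 657 = 0$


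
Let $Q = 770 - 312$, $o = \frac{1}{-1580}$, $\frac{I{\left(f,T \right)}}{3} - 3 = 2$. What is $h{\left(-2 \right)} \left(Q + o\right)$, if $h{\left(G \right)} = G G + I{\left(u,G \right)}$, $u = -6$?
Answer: $\frac{13749141}{1580} \approx 8702.0$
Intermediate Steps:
$I{\left(f,T \right)} = 15$ ($I{\left(f,T \right)} = 9 + 3 \cdot 2 = 9 + 6 = 15$)
$h{\left(G \right)} = 15 + G^{2}$ ($h{\left(G \right)} = G G + 15 = G^{2} + 15 = 15 + G^{2}$)
$o = - \frac{1}{1580} \approx -0.00063291$
$Q = 458$ ($Q = 770 - 312 = 458$)
$h{\left(-2 \right)} \left(Q + o\right) = \left(15 + \left(-2\right)^{2}\right) \left(458 - \frac{1}{1580}\right) = \left(15 + 4\right) \frac{723639}{1580} = 19 \cdot \frac{723639}{1580} = \frac{13749141}{1580}$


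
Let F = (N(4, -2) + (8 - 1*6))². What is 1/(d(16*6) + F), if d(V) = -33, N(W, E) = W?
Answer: ⅓ ≈ 0.33333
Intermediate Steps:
F = 36 (F = (4 + (8 - 1*6))² = (4 + (8 - 6))² = (4 + 2)² = 6² = 36)
1/(d(16*6) + F) = 1/(-33 + 36) = 1/3 = ⅓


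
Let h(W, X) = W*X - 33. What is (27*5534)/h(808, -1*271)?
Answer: -149418/219001 ≈ -0.68227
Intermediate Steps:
h(W, X) = -33 + W*X
(27*5534)/h(808, -1*271) = (27*5534)/(-33 + 808*(-1*271)) = 149418/(-33 + 808*(-271)) = 149418/(-33 - 218968) = 149418/(-219001) = 149418*(-1/219001) = -149418/219001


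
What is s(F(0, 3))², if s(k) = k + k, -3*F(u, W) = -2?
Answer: 16/9 ≈ 1.7778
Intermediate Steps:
F(u, W) = ⅔ (F(u, W) = -⅓*(-2) = ⅔)
s(k) = 2*k
s(F(0, 3))² = (2*(⅔))² = (4/3)² = 16/9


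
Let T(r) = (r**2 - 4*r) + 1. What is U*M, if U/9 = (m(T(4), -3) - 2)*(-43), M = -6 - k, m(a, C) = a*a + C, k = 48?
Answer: -83592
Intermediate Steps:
T(r) = 1 + r**2 - 4*r
m(a, C) = C + a**2 (m(a, C) = a**2 + C = C + a**2)
M = -54 (M = -6 - 1*48 = -6 - 48 = -54)
U = 1548 (U = 9*(((-3 + (1 + 4**2 - 4*4)**2) - 2)*(-43)) = 9*(((-3 + (1 + 16 - 16)**2) - 2)*(-43)) = 9*(((-3 + 1**2) - 2)*(-43)) = 9*(((-3 + 1) - 2)*(-43)) = 9*((-2 - 2)*(-43)) = 9*(-4*(-43)) = 9*172 = 1548)
U*M = 1548*(-54) = -83592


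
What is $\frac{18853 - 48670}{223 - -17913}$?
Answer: $- \frac{29817}{18136} \approx -1.6441$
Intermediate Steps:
$\frac{18853 - 48670}{223 - -17913} = - \frac{29817}{223 + \left(-5155 + 23068\right)} = - \frac{29817}{223 + 17913} = - \frac{29817}{18136}$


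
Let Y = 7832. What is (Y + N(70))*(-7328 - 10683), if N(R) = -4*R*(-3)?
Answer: -156191392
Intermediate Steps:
N(R) = 12*R
(Y + N(70))*(-7328 - 10683) = (7832 + 12*70)*(-7328 - 10683) = (7832 + 840)*(-18011) = 8672*(-18011) = -156191392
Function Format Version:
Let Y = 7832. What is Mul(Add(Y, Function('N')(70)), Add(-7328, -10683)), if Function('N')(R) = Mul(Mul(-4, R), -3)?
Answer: -156191392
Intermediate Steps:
Function('N')(R) = Mul(12, R)
Mul(Add(Y, Function('N')(70)), Add(-7328, -10683)) = Mul(Add(7832, Mul(12, 70)), Add(-7328, -10683)) = Mul(Add(7832, 840), -18011) = Mul(8672, -18011) = -156191392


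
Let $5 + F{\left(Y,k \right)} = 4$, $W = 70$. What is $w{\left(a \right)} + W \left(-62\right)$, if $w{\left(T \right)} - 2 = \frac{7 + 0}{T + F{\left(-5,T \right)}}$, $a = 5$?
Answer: $- \frac{17345}{4} \approx -4336.3$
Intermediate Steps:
$F{\left(Y,k \right)} = -1$ ($F{\left(Y,k \right)} = -5 + 4 = -1$)
$w{\left(T \right)} = 2 + \frac{7}{-1 + T}$ ($w{\left(T \right)} = 2 + \frac{7 + 0}{T - 1} = 2 + \frac{7}{-1 + T}$)
$w{\left(a \right)} + W \left(-62\right) = \frac{5 + 2 \cdot 5}{-1 + 5} + 70 \left(-62\right) = \frac{5 + 10}{4} - 4340 = \frac{1}{4} \cdot 15 - 4340 = \frac{15}{4} - 4340 = - \frac{17345}{4}$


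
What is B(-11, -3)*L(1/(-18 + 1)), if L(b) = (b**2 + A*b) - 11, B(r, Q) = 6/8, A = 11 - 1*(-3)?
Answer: -2562/289 ≈ -8.8651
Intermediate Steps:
A = 14 (A = 11 + 3 = 14)
B(r, Q) = 3/4 (B(r, Q) = 6*(1/8) = 3/4)
L(b) = -11 + b**2 + 14*b (L(b) = (b**2 + 14*b) - 11 = -11 + b**2 + 14*b)
B(-11, -3)*L(1/(-18 + 1)) = 3*(-11 + (1/(-18 + 1))**2 + 14/(-18 + 1))/4 = 3*(-11 + (1/(-17))**2 + 14/(-17))/4 = 3*(-11 + (-1/17)**2 + 14*(-1/17))/4 = 3*(-11 + 1/289 - 14/17)/4 = (3/4)*(-3416/289) = -2562/289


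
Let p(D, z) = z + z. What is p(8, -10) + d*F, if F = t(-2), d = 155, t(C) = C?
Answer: -330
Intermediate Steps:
p(D, z) = 2*z
F = -2
p(8, -10) + d*F = 2*(-10) + 155*(-2) = -20 - 310 = -330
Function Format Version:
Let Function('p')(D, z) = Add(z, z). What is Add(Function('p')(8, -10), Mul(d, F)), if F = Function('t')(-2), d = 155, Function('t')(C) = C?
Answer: -330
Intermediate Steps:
Function('p')(D, z) = Mul(2, z)
F = -2
Add(Function('p')(8, -10), Mul(d, F)) = Add(Mul(2, -10), Mul(155, -2)) = Add(-20, -310) = -330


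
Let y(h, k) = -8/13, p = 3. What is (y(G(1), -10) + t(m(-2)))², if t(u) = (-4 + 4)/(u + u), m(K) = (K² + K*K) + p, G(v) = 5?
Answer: 64/169 ≈ 0.37870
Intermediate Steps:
m(K) = 3 + 2*K² (m(K) = (K² + K*K) + 3 = (K² + K²) + 3 = 2*K² + 3 = 3 + 2*K²)
y(h, k) = -8/13 (y(h, k) = -8*1/13 = -8/13)
t(u) = 0 (t(u) = 0/((2*u)) = 0*(1/(2*u)) = 0)
(y(G(1), -10) + t(m(-2)))² = (-8/13 + 0)² = (-8/13)² = 64/169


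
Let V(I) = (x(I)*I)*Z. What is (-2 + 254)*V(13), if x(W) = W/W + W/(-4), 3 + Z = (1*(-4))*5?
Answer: 169533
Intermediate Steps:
Z = -23 (Z = -3 + (1*(-4))*5 = -3 - 4*5 = -3 - 20 = -23)
x(W) = 1 - W/4 (x(W) = 1 + W*(-¼) = 1 - W/4)
V(I) = -23*I*(1 - I/4) (V(I) = ((1 - I/4)*I)*(-23) = (I*(1 - I/4))*(-23) = -23*I*(1 - I/4))
(-2 + 254)*V(13) = (-2 + 254)*((23/4)*13*(-4 + 13)) = 252*((23/4)*13*9) = 252*(2691/4) = 169533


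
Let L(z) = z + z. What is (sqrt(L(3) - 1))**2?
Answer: 5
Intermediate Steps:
L(z) = 2*z
(sqrt(L(3) - 1))**2 = (sqrt(2*3 - 1))**2 = (sqrt(6 - 1))**2 = (sqrt(5))**2 = 5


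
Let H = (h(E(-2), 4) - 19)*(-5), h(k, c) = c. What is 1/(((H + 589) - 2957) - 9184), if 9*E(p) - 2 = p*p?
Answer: -1/11477 ≈ -8.7131e-5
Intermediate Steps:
E(p) = 2/9 + p²/9 (E(p) = 2/9 + (p*p)/9 = 2/9 + p²/9)
H = 75 (H = (4 - 19)*(-5) = -15*(-5) = 75)
1/(((H + 589) - 2957) - 9184) = 1/(((75 + 589) - 2957) - 9184) = 1/((664 - 2957) - 9184) = 1/(-2293 - 9184) = 1/(-11477) = -1/11477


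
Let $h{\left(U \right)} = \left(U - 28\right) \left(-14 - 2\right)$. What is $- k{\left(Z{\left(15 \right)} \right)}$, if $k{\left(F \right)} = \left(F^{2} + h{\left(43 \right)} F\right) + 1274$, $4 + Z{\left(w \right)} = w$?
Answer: $1245$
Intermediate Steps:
$h{\left(U \right)} = 448 - 16 U$ ($h{\left(U \right)} = \left(-28 + U\right) \left(-16\right) = 448 - 16 U$)
$Z{\left(w \right)} = -4 + w$
$k{\left(F \right)} = 1274 + F^{2} - 240 F$ ($k{\left(F \right)} = \left(F^{2} + \left(448 - 688\right) F\right) + 1274 = \left(F^{2} - 240 F\right) + 1274 = 1274 + F^{2} - 240 F$)
$- k{\left(Z{\left(15 \right)} \right)} = - (1274 + \left(-4 + 15\right)^{2} - 240 \left(-4 + 15\right)) = - (1274 + 11^{2} - 2640) = - (1274 + 121 - 2640) = \left(-1\right) \left(-1245\right) = 1245$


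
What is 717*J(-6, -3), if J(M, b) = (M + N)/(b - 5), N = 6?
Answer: 0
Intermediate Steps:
J(M, b) = (6 + M)/(-5 + b) (J(M, b) = (M + 6)/(b - 5) = (6 + M)/(-5 + b))
717*J(-6, -3) = 717*((6 - 6)/(-5 - 3)) = 717*(0/(-8)) = 717*(-1/8*0) = 717*0 = 0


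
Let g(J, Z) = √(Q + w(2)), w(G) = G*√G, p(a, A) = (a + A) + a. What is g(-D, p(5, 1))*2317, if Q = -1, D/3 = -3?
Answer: 2317*√(-1 + 2*√2) ≈ 3133.0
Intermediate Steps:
D = -9 (D = 3*(-3) = -9)
p(a, A) = A + 2*a (p(a, A) = (A + a) + a = A + 2*a)
w(G) = G^(3/2)
g(J, Z) = √(-1 + 2*√2) (g(J, Z) = √(-1 + 2^(3/2)) = √(-1 + 2*√2))
g(-D, p(5, 1))*2317 = √(-1 + 2*√2)*2317 = 2317*√(-1 + 2*√2)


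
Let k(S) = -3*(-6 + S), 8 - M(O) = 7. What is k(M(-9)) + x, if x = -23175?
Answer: -23160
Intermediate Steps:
M(O) = 1 (M(O) = 8 - 1*7 = 8 - 7 = 1)
k(S) = 18 - 3*S
k(M(-9)) + x = (18 - 3*1) - 23175 = (18 - 3) - 23175 = 15 - 23175 = -23160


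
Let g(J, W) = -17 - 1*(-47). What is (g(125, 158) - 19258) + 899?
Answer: -18329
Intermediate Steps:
g(J, W) = 30 (g(J, W) = -17 + 47 = 30)
(g(125, 158) - 19258) + 899 = (30 - 19258) + 899 = -19228 + 899 = -18329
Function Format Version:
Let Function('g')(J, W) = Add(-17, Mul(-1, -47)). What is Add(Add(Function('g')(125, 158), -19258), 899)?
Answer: -18329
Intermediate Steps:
Function('g')(J, W) = 30 (Function('g')(J, W) = Add(-17, 47) = 30)
Add(Add(Function('g')(125, 158), -19258), 899) = Add(Add(30, -19258), 899) = Add(-19228, 899) = -18329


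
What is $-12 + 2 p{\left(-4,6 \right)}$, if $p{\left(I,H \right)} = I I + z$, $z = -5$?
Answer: $10$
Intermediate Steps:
$p{\left(I,H \right)} = -5 + I^{2}$ ($p{\left(I,H \right)} = I I - 5 = I^{2} - 5 = -5 + I^{2}$)
$-12 + 2 p{\left(-4,6 \right)} = -12 + 2 \left(-5 + \left(-4\right)^{2}\right) = -12 + 2 \left(-5 + 16\right) = -12 + 2 \cdot 11 = -12 + 22 = 10$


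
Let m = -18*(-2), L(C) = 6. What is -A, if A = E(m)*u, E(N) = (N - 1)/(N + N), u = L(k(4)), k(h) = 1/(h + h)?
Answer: -35/12 ≈ -2.9167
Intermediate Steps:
k(h) = 1/(2*h)
u = 6
m = 36
E(N) = (-1 + N)/(2*N) (E(N) = (-1 + N)/((2*N)) = (-1 + N)*(1/(2*N)) = (-1 + N)/(2*N))
A = 35/12 (A = ((½)*(-1 + 36)/36)*6 = ((½)*(1/36)*35)*6 = (35/72)*6 = 35/12 ≈ 2.9167)
-A = -1*35/12 = -35/12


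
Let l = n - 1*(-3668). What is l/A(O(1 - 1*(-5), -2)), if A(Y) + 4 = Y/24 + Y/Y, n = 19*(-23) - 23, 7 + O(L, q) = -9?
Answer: -9624/11 ≈ -874.91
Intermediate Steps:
O(L, q) = -16 (O(L, q) = -7 - 9 = -16)
n = -460 (n = -437 - 23 = -460)
A(Y) = -3 + Y/24 (A(Y) = -4 + (Y/24 + Y/Y) = -4 + (Y*(1/24) + 1) = -4 + (Y/24 + 1) = -4 + (1 + Y/24) = -3 + Y/24)
l = 3208 (l = -460 - 1*(-3668) = -460 + 3668 = 3208)
l/A(O(1 - 1*(-5), -2)) = 3208/(-3 + (1/24)*(-16)) = 3208/(-3 - ⅔) = 3208/(-11/3) = 3208*(-3/11) = -9624/11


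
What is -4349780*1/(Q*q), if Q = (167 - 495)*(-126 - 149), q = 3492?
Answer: -217489/15748920 ≈ -0.013810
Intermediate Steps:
Q = 90200 (Q = -328*(-275) = 90200)
-4349780*1/(Q*q) = -4349780/(90200*3492) = -4349780/314978400 = -4349780*1/314978400 = -217489/15748920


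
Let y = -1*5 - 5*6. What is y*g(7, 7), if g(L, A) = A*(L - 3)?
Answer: -980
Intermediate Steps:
g(L, A) = A*(-3 + L)
y = -35 (y = -5 - 30 = -35)
y*g(7, 7) = -245*(-3 + 7) = -245*4 = -35*28 = -980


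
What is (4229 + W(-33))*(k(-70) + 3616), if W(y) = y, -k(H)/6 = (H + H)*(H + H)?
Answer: -478276864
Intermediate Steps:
k(H) = -24*H² (k(H) = -6*(H + H)*(H + H) = -6*2*H*2*H = -24*H²)
(4229 + W(-33))*(k(-70) + 3616) = (4229 - 33)*(-24*(-70)² + 3616) = 4196*(-24*4900 + 3616) = 4196*(-117600 + 3616) = 4196*(-113984) = -478276864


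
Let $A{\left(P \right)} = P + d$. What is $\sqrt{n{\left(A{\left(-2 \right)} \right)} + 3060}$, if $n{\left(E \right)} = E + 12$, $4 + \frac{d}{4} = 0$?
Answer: $\sqrt{3054} \approx 55.263$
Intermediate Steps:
$d = -16$ ($d = -16 + 4 \cdot 0 = -16 + 0 = -16$)
$A{\left(P \right)} = -16 + P$ ($A{\left(P \right)} = P - 16 = -16 + P$)
$n{\left(E \right)} = 12 + E$
$\sqrt{n{\left(A{\left(-2 \right)} \right)} + 3060} = \sqrt{\left(12 - 18\right) + 3060} = \sqrt{-6 + 3060} = \sqrt{3054}$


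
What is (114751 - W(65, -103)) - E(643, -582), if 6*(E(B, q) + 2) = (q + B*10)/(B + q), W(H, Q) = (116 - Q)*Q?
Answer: 25124806/183 ≈ 1.3729e+5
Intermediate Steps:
W(H, Q) = Q*(116 - Q)
E(B, q) = -2 + (q + 10*B)/(6*(B + q)) (E(B, q) = -2 + ((q + B*10)/(B + q))/6 = -2 + ((q + 10*B)/(B + q))/6 = -2 + (q + 10*B)/(6*(B + q)))
(114751 - W(65, -103)) - E(643, -582) = (114751 - (-103)*(116 - 1*(-103))) - (-11/6*(-582) - ⅓*643)/(643 - 582) = (114751 - (-103)*(116 + 103)) - (1067 - 643/3)/61 = (114751 - (-103)*219) - 2558/(61*3) = (114751 - 1*(-22557)) - 1*2558/183 = (114751 + 22557) - 2558/183 = 137308 - 2558/183 = 25124806/183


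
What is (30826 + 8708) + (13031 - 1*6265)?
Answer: 46300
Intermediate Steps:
(30826 + 8708) + (13031 - 1*6265) = 39534 + (13031 - 6265) = 39534 + 6766 = 46300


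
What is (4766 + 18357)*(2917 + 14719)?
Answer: 407797228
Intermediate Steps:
(4766 + 18357)*(2917 + 14719) = 23123*17636 = 407797228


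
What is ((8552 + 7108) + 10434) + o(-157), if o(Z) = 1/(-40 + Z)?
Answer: 5140517/197 ≈ 26094.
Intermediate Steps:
((8552 + 7108) + 10434) + o(-157) = ((8552 + 7108) + 10434) + 1/(-40 - 157) = (15660 + 10434) + 1/(-197) = 26094 - 1/197 = 5140517/197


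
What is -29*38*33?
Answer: -36366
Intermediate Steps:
-29*38*33 = -1102*33 = -36366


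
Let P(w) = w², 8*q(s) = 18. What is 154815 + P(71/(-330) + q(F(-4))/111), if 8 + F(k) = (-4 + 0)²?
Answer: 92321842414081/596336400 ≈ 1.5482e+5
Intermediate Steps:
F(k) = 8 (F(k) = -8 + (-4 + 0)² = -8 + (-4)² = -8 + 16 = 8)
q(s) = 9/4 (q(s) = (⅛)*18 = 9/4)
154815 + P(71/(-330) + q(F(-4))/111) = 154815 + (71/(-330) + (9/4)/111)² = 154815 + (71*(-1/330) + (9/4)*(1/111))² = 154815 + (-71/330 + 3/148)² = 154815 + (-4759/24420)² = 154815 + 22648081/596336400 = 92321842414081/596336400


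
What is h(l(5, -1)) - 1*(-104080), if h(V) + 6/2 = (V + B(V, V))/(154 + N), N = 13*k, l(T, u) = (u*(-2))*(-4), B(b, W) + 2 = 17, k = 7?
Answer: 3642696/35 ≈ 1.0408e+5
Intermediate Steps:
B(b, W) = 15 (B(b, W) = -2 + 17 = 15)
l(T, u) = 8*u (l(T, u) = -2*u*(-4) = 8*u)
N = 91 (N = 13*7 = 91)
h(V) = -144/49 + V/245 (h(V) = -3 + (V + 15)/(154 + 91) = -3 + (15 + V)/245 = -3 + (15 + V)*(1/245) = -3 + (3/49 + V/245) = -144/49 + V/245)
h(l(5, -1)) - 1*(-104080) = (-144/49 + (8*(-1))/245) - 1*(-104080) = (-144/49 + (1/245)*(-8)) + 104080 = (-144/49 - 8/245) + 104080 = -104/35 + 104080 = 3642696/35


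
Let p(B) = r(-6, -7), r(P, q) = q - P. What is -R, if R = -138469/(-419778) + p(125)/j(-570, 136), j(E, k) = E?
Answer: -6612259/19939455 ≈ -0.33162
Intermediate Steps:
p(B) = -1 (p(B) = -7 - 1*(-6) = -7 + 6 = -1)
R = 6612259/19939455 (R = -138469/(-419778) - 1/(-570) = -138469*(-1/419778) - 1*(-1/570) = 138469/419778 + 1/570 = 6612259/19939455 ≈ 0.33162)
-R = -1*6612259/19939455 = -6612259/19939455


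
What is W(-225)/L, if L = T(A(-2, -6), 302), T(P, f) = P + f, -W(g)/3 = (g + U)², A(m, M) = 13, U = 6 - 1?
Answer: -9680/21 ≈ -460.95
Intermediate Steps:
U = 5
W(g) = -3*(5 + g)² (W(g) = -3*(g + 5)² = -3*(5 + g)²)
L = 315 (L = 13 + 302 = 315)
W(-225)/L = -3*(5 - 225)²/315 = -3*(-220)²*(1/315) = -3*48400*(1/315) = -145200*1/315 = -9680/21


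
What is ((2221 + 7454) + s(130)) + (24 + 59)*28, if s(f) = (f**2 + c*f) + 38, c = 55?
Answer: 36087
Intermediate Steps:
s(f) = 38 + f**2 + 55*f (s(f) = (f**2 + 55*f) + 38 = 38 + f**2 + 55*f)
((2221 + 7454) + s(130)) + (24 + 59)*28 = ((2221 + 7454) + (38 + 130**2 + 55*130)) + (24 + 59)*28 = (9675 + (38 + 16900 + 7150)) + 83*28 = (9675 + 24088) + 2324 = 33763 + 2324 = 36087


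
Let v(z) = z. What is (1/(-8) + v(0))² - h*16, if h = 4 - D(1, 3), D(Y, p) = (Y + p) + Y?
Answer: 1025/64 ≈ 16.016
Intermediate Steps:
D(Y, p) = p + 2*Y
h = -1 (h = 4 - (3 + 2*1) = 4 - (3 + 2) = 4 - 1*5 = 4 - 5 = -1)
(1/(-8) + v(0))² - h*16 = (1/(-8) + 0)² - (-1)*16 = (-⅛ + 0)² - 1*(-16) = (-⅛)² + 16 = 1/64 + 16 = 1025/64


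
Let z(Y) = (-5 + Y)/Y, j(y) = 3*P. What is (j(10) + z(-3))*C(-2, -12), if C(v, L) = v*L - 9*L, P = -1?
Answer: -44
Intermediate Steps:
C(v, L) = -9*L + L*v (C(v, L) = L*v - 9*L = -9*L + L*v)
j(y) = -3 (j(y) = 3*(-1) = -3)
(j(10) + z(-3))*C(-2, -12) = (-3 + (-5 - 3)/(-3))*(-12*(-9 - 2)) = (-3 - ⅓*(-8))*(-12*(-11)) = (-3 + 8/3)*132 = -⅓*132 = -44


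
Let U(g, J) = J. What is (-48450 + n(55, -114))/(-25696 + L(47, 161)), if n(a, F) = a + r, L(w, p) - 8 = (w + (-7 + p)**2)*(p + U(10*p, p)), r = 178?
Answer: -48217/7625998 ≈ -0.0063227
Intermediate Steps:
L(w, p) = 8 + 2*p*(w + (-7 + p)**2) (L(w, p) = 8 + (w + (-7 + p)**2)*(p + p) = 8 + (w + (-7 + p)**2)*(2*p) = 8 + 2*p*(w + (-7 + p)**2))
n(a, F) = 178 + a (n(a, F) = a + 178 = 178 + a)
(-48450 + n(55, -114))/(-25696 + L(47, 161)) = (-48450 + (178 + 55))/(-25696 + (8 + 2*161*47 + 2*161*(-7 + 161)**2)) = (-48450 + 233)/(-25696 + (8 + 15134 + 2*161*154**2)) = -48217/(-25696 + (8 + 15134 + 2*161*23716)) = -48217/(-25696 + (8 + 15134 + 7636552)) = -48217/(-25696 + 7651694) = -48217/7625998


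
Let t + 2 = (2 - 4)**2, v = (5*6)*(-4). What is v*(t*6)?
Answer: -1440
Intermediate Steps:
v = -120 (v = 30*(-4) = -120)
t = 2 (t = -2 + (2 - 4)**2 = -2 + (-2)**2 = -2 + 4 = 2)
v*(t*6) = -240*6 = -120*12 = -1440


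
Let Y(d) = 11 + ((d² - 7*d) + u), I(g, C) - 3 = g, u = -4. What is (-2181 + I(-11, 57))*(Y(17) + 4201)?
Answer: -9583442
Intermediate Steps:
I(g, C) = 3 + g
Y(d) = 7 + d² - 7*d (Y(d) = 11 + ((d² - 7*d) - 4) = 11 + (-4 + d² - 7*d) = 7 + d² - 7*d)
(-2181 + I(-11, 57))*(Y(17) + 4201) = (-2181 + (3 - 11))*((7 + 17² - 7*17) + 4201) = (-2181 - 8)*((7 + 289 - 119) + 4201) = -2189*(177 + 4201) = -2189*4378 = -9583442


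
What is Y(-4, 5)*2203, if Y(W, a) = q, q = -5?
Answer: -11015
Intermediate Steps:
Y(W, a) = -5
Y(-4, 5)*2203 = -5*2203 = -11015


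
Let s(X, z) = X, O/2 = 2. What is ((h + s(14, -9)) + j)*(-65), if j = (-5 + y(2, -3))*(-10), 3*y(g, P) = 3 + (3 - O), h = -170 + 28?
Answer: 16510/3 ≈ 5503.3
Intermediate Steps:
O = 4 (O = 2*2 = 4)
h = -142
y(g, P) = ⅔ (y(g, P) = (3 + (3 - 1*4))/3 = (3 + (3 - 4))/3 = (3 - 1)/3 = (⅓)*2 = ⅔)
j = 130/3 (j = (-5 + ⅔)*(-10) = -13/3*(-10) = 130/3 ≈ 43.333)
((h + s(14, -9)) + j)*(-65) = ((-142 + 14) + 130/3)*(-65) = (-128 + 130/3)*(-65) = -254/3*(-65) = 16510/3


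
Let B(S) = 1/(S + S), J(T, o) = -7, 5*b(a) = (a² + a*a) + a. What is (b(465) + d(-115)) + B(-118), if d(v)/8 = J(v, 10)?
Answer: 20420371/236 ≈ 86527.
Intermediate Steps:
b(a) = a/5 + 2*a²/5 (b(a) = ((a² + a*a) + a)/5 = ((a² + a²) + a)/5 = (2*a² + a)/5 = (a + 2*a²)/5 = a/5 + 2*a²/5)
d(v) = -56 (d(v) = 8*(-7) = -56)
B(S) = 1/(2*S)
(b(465) + d(-115)) + B(-118) = ((⅕)*465*(1 + 2*465) - 56) + (½)/(-118) = ((⅕)*465*(1 + 930) - 56) + (½)*(-1/118) = ((⅕)*465*931 - 56) - 1/236 = (86583 - 56) - 1/236 = 86527 - 1/236 = 20420371/236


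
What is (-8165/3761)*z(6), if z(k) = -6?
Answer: 48990/3761 ≈ 13.026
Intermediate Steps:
(-8165/3761)*z(6) = -8165/3761*(-6) = 48990/3761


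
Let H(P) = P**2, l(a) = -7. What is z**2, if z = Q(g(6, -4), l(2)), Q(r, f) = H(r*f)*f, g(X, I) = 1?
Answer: 117649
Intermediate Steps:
Q(r, f) = f**3*r**2 (Q(r, f) = (r*f)**2*f = (f*r)**2*f = (f**2*r**2)*f = f**3*r**2)
z = -343 (z = (-7)**3*1**2 = -343*1 = -343)
z**2 = (-343)**2 = 117649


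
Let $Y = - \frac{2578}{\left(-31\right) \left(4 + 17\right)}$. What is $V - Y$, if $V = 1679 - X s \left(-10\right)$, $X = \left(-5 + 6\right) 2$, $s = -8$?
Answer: $\frac{986291}{651} \approx 1515.0$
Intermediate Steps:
$X = 2$ ($X = 1 \cdot 2 = 2$)
$V = 1519$ ($V = 1679 - 2 \left(-8\right) \left(-10\right) = 1679 - \left(-16\right) \left(-10\right) = 1679 - 160 = 1519$)
$Y = \frac{2578}{651}$ ($Y = - \frac{2578}{\left(-31\right) 21} = - \frac{2578}{-651} = \left(-2578\right) \left(- \frac{1}{651}\right) = \frac{2578}{651} \approx 3.9601$)
$V - Y = 1519 - \frac{2578}{651} = \frac{986291}{651}$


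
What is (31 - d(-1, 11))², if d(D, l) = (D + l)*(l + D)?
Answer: 4761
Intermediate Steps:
d(D, l) = (D + l)² (d(D, l) = (D + l)*(D + l) = (D + l)²)
(31 - d(-1, 11))² = (31 - (-1 + 11)²)² = (31 - 1*10²)² = (31 - 1*100)² = (31 - 100)² = (-69)² = 4761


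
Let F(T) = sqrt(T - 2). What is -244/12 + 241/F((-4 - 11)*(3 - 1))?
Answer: -61/3 - 241*I*sqrt(2)/8 ≈ -20.333 - 42.603*I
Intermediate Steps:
F(T) = sqrt(-2 + T)
-244/12 + 241/F((-4 - 11)*(3 - 1)) = -244/12 + 241/(sqrt(-2 + (-4 - 11)*(3 - 1))) = -244*1/12 + 241/(sqrt(-2 - 15*2)) = -61/3 + 241/(sqrt(-2 - 30)) = -61/3 + 241/(sqrt(-32)) = -61/3 + 241/((4*I*sqrt(2))) = -61/3 + 241*(-I*sqrt(2)/8) = -61/3 - 241*I*sqrt(2)/8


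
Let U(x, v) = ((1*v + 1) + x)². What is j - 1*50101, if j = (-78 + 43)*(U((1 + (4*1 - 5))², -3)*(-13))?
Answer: -48281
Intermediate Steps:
U(x, v) = (1 + v + x)² (U(x, v) = ((v + 1) + x)² = ((1 + v) + x)² = (1 + v + x)²)
j = 1820 (j = (-78 + 43)*((1 - 3 + (1 + (4*1 - 5))²)²*(-13)) = -35*(1 - 3 + (1 + (4 - 5))²)²*(-13) = -35*(1 - 3 + (1 - 1)²)²*(-13) = -35*(1 - 3 + 0²)²*(-13) = -35*(1 - 3 + 0)²*(-13) = -35*(-2)²*(-13) = -140*(-13) = -35*(-52) = 1820)
j - 1*50101 = 1820 - 1*50101 = 1820 - 50101 = -48281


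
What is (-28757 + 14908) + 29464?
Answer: 15615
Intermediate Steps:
(-28757 + 14908) + 29464 = -13849 + 29464 = 15615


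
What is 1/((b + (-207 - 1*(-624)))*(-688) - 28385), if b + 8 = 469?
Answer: -1/632449 ≈ -1.5812e-6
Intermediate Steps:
b = 461 (b = -8 + 469 = 461)
1/((b + (-207 - 1*(-624)))*(-688) - 28385) = 1/((461 + (-207 - 1*(-624)))*(-688) - 28385) = 1/((461 + (-207 + 624))*(-688) - 28385) = 1/((461 + 417)*(-688) - 28385) = 1/(878*(-688) - 28385) = 1/(-604064 - 28385) = 1/(-632449) = -1/632449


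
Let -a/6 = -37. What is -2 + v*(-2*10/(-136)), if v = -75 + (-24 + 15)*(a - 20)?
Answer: -9533/34 ≈ -280.38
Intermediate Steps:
a = 222 (a = -6*(-37) = 222)
v = -1893 (v = -75 + (-24 + 15)*(222 - 20) = -75 - 9*202 = -75 - 1818 = -1893)
-2 + v*(-2*10/(-136)) = -2 - 1893*(-2*10)/(-136) = -2 - (-37860)*(-1)/136 = -2 - 1893*5/34 = -2 - 9465/34 = -9533/34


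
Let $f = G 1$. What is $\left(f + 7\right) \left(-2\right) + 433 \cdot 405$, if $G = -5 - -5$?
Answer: $175351$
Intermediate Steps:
$G = 0$ ($G = -5 + 5 = 0$)
$f = 0$ ($f = 0 \cdot 1 = 0$)
$\left(f + 7\right) \left(-2\right) + 433 \cdot 405 = \left(0 + 7\right) \left(-2\right) + 433 \cdot 405 = 7 \left(-2\right) + 175365 = -14 + 175365 = 175351$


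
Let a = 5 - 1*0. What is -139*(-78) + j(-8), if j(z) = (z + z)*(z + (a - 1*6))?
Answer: 10986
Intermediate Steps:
a = 5 (a = 5 + 0 = 5)
j(z) = 2*z*(-1 + z) (j(z) = (z + z)*(z + (5 - 1*6)) = (2*z)*(z + (5 - 6)) = (2*z)*(z - 1) = (2*z)*(-1 + z) = 2*z*(-1 + z))
-139*(-78) + j(-8) = -139*(-78) + 2*(-8)*(-1 - 8) = 10842 + 2*(-8)*(-9) = 10842 + 144 = 10986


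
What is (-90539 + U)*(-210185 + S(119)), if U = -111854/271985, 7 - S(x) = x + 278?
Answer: 1037097110901435/54397 ≈ 1.9065e+10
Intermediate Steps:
S(x) = -271 - x (S(x) = 7 - (x + 278) = 7 - (278 + x) = 7 + (-278 - x) = -271 - x)
U = -111854/271985 (U = -111854*1/271985 = -111854/271985 ≈ -0.41125)
(-90539 + U)*(-210185 + S(119)) = (-90539 - 111854/271985)*(-210185 + (-271 - 1*119)) = -24625361769*(-210185 + (-271 - 119))/271985 = -24625361769*(-210185 - 390)/271985 = -24625361769/271985*(-210575) = 1037097110901435/54397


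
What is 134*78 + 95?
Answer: 10547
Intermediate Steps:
134*78 + 95 = 10452 + 95 = 10547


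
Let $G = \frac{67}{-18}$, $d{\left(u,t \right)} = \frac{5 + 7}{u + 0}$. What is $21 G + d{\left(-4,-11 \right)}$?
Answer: $- \frac{487}{6} \approx -81.167$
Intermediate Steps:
$d{\left(u,t \right)} = \frac{12}{u}$
$G = - \frac{67}{18}$ ($G = 67 \left(- \frac{1}{18}\right) = - \frac{67}{18} \approx -3.7222$)
$21 G + d{\left(-4,-11 \right)} = 21 \left(- \frac{67}{18}\right) + \frac{12}{-4} = - \frac{469}{6} + 12 \left(- \frac{1}{4}\right) = - \frac{469}{6} - 3 = - \frac{487}{6}$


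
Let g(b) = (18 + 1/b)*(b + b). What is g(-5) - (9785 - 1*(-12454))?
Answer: -22417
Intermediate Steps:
g(b) = 2*b*(18 + 1/b) (g(b) = (18 + 1/b)*(2*b) = 2*b*(18 + 1/b))
g(-5) - (9785 - 1*(-12454)) = (2 + 36*(-5)) - (9785 - 1*(-12454)) = (2 - 180) - (9785 + 12454) = -178 - 1*22239 = -178 - 22239 = -22417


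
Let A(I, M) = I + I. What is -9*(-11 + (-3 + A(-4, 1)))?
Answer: 198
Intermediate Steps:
A(I, M) = 2*I
-9*(-11 + (-3 + A(-4, 1))) = -9*(-11 + (-3 + 2*(-4))) = -9*(-11 + (-3 - 8)) = -9*(-11 - 11) = -9*(-22) = 198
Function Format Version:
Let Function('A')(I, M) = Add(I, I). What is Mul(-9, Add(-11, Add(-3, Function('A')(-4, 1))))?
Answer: 198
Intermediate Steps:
Function('A')(I, M) = Mul(2, I)
Mul(-9, Add(-11, Add(-3, Function('A')(-4, 1)))) = Mul(-9, Add(-11, Add(-3, Mul(2, -4)))) = Mul(-9, Add(-11, Add(-3, -8))) = Mul(-9, Add(-11, -11)) = Mul(-9, -22) = 198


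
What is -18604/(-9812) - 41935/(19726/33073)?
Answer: -3402013827889/48387878 ≈ -70307.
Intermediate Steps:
-18604/(-9812) - 41935/(19726/33073) = -18604*(-1/9812) - 41935/(19726*(1/33073)) = 4651/2453 - 41935/19726/33073 = 4651/2453 - 41935*33073/19726 = 4651/2453 - 1386916255/19726 = -3402013827889/48387878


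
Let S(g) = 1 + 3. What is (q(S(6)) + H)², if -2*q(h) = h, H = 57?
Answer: 3025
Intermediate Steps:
S(g) = 4
q(h) = -h/2
(q(S(6)) + H)² = (-½*4 + 57)² = (-2 + 57)² = 55² = 3025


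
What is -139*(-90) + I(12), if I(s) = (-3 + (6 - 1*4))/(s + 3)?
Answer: 187649/15 ≈ 12510.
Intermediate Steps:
I(s) = -1/(3 + s) (I(s) = (-3 + (6 - 4))/(3 + s) = (-3 + 2)/(3 + s) = -1/(3 + s))
-139*(-90) + I(12) = -139*(-90) - 1/(3 + 12) = 12510 - 1/15 = 187649/15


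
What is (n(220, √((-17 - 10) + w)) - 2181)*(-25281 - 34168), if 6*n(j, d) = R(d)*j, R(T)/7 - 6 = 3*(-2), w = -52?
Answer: 129658269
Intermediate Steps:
R(T) = 0 (R(T) = 42 + 7*(3*(-2)) = 42 + 7*(-6) = 42 - 42 = 0)
n(j, d) = 0 (n(j, d) = (0*j)/6 = (⅙)*0 = 0)
(n(220, √((-17 - 10) + w)) - 2181)*(-25281 - 34168) = (0 - 2181)*(-25281 - 34168) = -2181*(-59449) = 129658269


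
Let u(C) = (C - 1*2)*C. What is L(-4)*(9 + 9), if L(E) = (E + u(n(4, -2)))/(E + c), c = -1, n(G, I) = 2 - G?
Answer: -72/5 ≈ -14.400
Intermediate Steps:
u(C) = C*(-2 + C) (u(C) = (C - 2)*C = (-2 + C)*C = C*(-2 + C))
L(E) = (8 + E)/(-1 + E) (L(E) = (E + (2 - 1*4)*(-2 + (2 - 1*4)))/(E - 1) = (E + (2 - 4)*(-2 + (2 - 4)))/(-1 + E) = (E - 2*(-2 - 2))/(-1 + E) = (E - 2*(-4))/(-1 + E) = (E + 8)/(-1 + E) = (8 + E)/(-1 + E))
L(-4)*(9 + 9) = ((8 - 4)/(-1 - 4))*(9 + 9) = (4/(-5))*18 = -1/5*4*18 = -4/5*18 = -72/5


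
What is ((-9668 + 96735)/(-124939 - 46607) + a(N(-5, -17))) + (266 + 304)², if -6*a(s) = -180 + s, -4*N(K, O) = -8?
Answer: 18580099177/57182 ≈ 3.2493e+5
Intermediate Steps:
N(K, O) = 2 (N(K, O) = -¼*(-8) = 2)
a(s) = 30 - s/6 (a(s) = -(-180 + s)/6 = 30 - s/6)
((-9668 + 96735)/(-124939 - 46607) + a(N(-5, -17))) + (266 + 304)² = ((-9668 + 96735)/(-124939 - 46607) + (30 - ⅙*2)) + (266 + 304)² = (87067/(-171546) + (30 - ⅓)) + 570² = (87067*(-1/171546) + 89/3) + 324900 = (-87067/171546 + 89/3) + 324900 = 1667377/57182 + 324900 = 18580099177/57182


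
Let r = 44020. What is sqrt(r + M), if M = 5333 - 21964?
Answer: sqrt(27389) ≈ 165.50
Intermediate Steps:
M = -16631
sqrt(r + M) = sqrt(44020 - 16631) = sqrt(27389)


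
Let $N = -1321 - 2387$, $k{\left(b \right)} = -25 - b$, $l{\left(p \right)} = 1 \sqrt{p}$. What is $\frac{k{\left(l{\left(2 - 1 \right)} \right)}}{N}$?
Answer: $\frac{13}{1854} \approx 0.0070119$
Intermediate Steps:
$l{\left(p \right)} = \sqrt{p}$
$N = -3708$
$\frac{k{\left(l{\left(2 - 1 \right)} \right)}}{N} = \frac{-25 - \sqrt{2 - 1}}{-3708} = \left(-25 - \sqrt{2 - 1}\right) \left(- \frac{1}{3708}\right) = \left(-25 - \sqrt{1}\right) \left(- \frac{1}{3708}\right) = \left(-25 - 1\right) \left(- \frac{1}{3708}\right) = \left(-26\right) \left(- \frac{1}{3708}\right) = \frac{13}{1854}$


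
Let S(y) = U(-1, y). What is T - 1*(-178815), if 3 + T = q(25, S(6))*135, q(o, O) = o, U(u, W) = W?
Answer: 182187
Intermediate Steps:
S(y) = y
T = 3372 (T = -3 + 25*135 = -3 + 3375 = 3372)
T - 1*(-178815) = 3372 - 1*(-178815) = 3372 + 178815 = 182187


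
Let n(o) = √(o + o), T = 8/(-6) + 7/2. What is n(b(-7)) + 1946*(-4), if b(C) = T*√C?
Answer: -7784 + 7^(¼)*√39*√I/3 ≈ -7781.6 + 2.3943*I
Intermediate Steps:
T = 13/6 (T = 8*(-⅙) + 7*(½) = -4/3 + 7/2 = 13/6 ≈ 2.1667)
b(C) = 13*√C/6
n(o) = √2*√o (n(o) = √(2*o) = √2*√o)
n(b(-7)) + 1946*(-4) = √2*√(13*√(-7)/6) + 1946*(-4) = √2*√(13*(I*√7)/6) - 7784 = √2*√(13*I*√7/6) - 7784 = √2*(7^(¼)*√78*√I/6) - 7784 = 7^(¼)*√39*√I/3 - 7784 = -7784 + 7^(¼)*√39*√I/3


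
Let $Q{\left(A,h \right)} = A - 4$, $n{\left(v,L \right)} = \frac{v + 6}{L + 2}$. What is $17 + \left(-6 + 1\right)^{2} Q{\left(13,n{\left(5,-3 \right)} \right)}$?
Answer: $242$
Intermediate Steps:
$n{\left(v,L \right)} = \frac{6 + v}{2 + L}$
$Q{\left(A,h \right)} = -4 + A$
$17 + \left(-6 + 1\right)^{2} Q{\left(13,n{\left(5,-3 \right)} \right)} = 17 + \left(-6 + 1\right)^{2} \left(-4 + 13\right) = 17 + \left(-5\right)^{2} \cdot 9 = 17 + 25 \cdot 9 = 17 + 225 = 242$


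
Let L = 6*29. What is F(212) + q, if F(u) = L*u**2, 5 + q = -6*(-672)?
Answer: 7824283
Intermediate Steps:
L = 174
q = 4027 (q = -5 - 6*(-672) = -5 + 4032 = 4027)
F(u) = 174*u**2
F(212) + q = 174*212**2 + 4027 = 174*44944 + 4027 = 7820256 + 4027 = 7824283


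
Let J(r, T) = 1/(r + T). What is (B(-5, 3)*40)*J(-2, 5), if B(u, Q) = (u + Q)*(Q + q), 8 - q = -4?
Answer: -400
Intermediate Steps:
J(r, T) = 1/(T + r)
q = 12 (q = 8 - 1*(-4) = 8 + 4 = 12)
B(u, Q) = (12 + Q)*(Q + u) (B(u, Q) = (u + Q)*(Q + 12) = (Q + u)*(12 + Q) = (12 + Q)*(Q + u))
(B(-5, 3)*40)*J(-2, 5) = ((3**2 + 12*3 + 12*(-5) + 3*(-5))*40)/(5 - 2) = ((9 + 36 - 60 - 15)*40)/3 = -30*40*(1/3) = -1200*1/3 = -400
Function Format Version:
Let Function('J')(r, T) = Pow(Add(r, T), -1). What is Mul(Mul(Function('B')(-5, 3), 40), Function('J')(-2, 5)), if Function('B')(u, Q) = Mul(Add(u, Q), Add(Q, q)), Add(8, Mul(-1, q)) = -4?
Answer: -400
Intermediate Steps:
Function('J')(r, T) = Pow(Add(T, r), -1)
q = 12 (q = Add(8, Mul(-1, -4)) = Add(8, 4) = 12)
Function('B')(u, Q) = Mul(Add(12, Q), Add(Q, u)) (Function('B')(u, Q) = Mul(Add(u, Q), Add(Q, 12)) = Mul(Add(Q, u), Add(12, Q)) = Mul(Add(12, Q), Add(Q, u)))
Mul(Mul(Function('B')(-5, 3), 40), Function('J')(-2, 5)) = Mul(Mul(Add(Pow(3, 2), Mul(12, 3), Mul(12, -5), Mul(3, -5)), 40), Pow(Add(5, -2), -1)) = Mul(Mul(Add(9, 36, -60, -15), 40), Pow(3, -1)) = Mul(Mul(-30, 40), Rational(1, 3)) = Mul(-1200, Rational(1, 3)) = -400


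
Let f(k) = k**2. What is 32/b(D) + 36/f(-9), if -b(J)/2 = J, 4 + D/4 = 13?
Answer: 0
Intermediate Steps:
D = 36 (D = -16 + 4*13 = -16 + 52 = 36)
b(J) = -2*J
32/b(D) + 36/f(-9) = 32/((-2*36)) + 36/((-9)**2) = 32/(-72) + 36/81 = 32*(-1/72) + 36*(1/81) = -4/9 + 4/9 = 0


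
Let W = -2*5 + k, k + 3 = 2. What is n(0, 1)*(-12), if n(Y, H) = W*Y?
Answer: 0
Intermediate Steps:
k = -1 (k = -3 + 2 = -1)
W = -11 (W = -2*5 - 1 = -10 - 1 = -11)
n(Y, H) = -11*Y
n(0, 1)*(-12) = -11*0*(-12) = 0*(-12) = 0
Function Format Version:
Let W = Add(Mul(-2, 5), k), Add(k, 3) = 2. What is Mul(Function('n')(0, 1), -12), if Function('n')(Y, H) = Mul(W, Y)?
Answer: 0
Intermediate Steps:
k = -1 (k = Add(-3, 2) = -1)
W = -11 (W = Add(Mul(-2, 5), -1) = Add(-10, -1) = -11)
Function('n')(Y, H) = Mul(-11, Y)
Mul(Function('n')(0, 1), -12) = Mul(Mul(-11, 0), -12) = Mul(0, -12) = 0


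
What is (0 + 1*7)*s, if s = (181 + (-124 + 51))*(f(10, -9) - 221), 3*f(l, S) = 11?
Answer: -164304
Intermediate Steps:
f(l, S) = 11/3 (f(l, S) = (⅓)*11 = 11/3)
s = -23472 (s = (181 + (-124 + 51))*(11/3 - 221) = (181 - 73)*(-652/3) = 108*(-652/3) = -23472)
(0 + 1*7)*s = (0 + 1*7)*(-23472) = (0 + 7)*(-23472) = 7*(-23472) = -164304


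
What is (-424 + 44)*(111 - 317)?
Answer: 78280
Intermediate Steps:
(-424 + 44)*(111 - 317) = -380*(-206) = 78280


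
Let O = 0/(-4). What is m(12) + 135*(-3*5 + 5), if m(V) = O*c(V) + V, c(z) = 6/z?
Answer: -1338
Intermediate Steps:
O = 0 (O = 0*(-¼) = 0)
m(V) = V (m(V) = 0*(6/V) + V = 0 + V = V)
m(12) + 135*(-3*5 + 5) = 12 + 135*(-3*5 + 5) = 12 + 135*(-15 + 5) = 12 + 135*(-10) = 12 - 1350 = -1338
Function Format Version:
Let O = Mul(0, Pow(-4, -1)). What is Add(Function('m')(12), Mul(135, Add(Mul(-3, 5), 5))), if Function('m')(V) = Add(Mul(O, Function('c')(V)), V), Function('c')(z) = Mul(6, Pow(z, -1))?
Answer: -1338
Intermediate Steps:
O = 0 (O = Mul(0, Rational(-1, 4)) = 0)
Function('m')(V) = V (Function('m')(V) = Add(Mul(0, Mul(6, Pow(V, -1))), V) = Add(0, V) = V)
Add(Function('m')(12), Mul(135, Add(Mul(-3, 5), 5))) = Add(12, Mul(135, Add(Mul(-3, 5), 5))) = Add(12, Mul(135, Add(-15, 5))) = Add(12, Mul(135, -10)) = Add(12, -1350) = -1338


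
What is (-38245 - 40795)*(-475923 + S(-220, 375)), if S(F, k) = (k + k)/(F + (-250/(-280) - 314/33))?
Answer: 7946523439458240/211247 ≈ 3.7617e+10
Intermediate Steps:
S(F, k) = 2*k/(-7967/924 + F) (S(F, k) = (2*k)/(F + (-250*(-1/280) - 314*1/33)) = (2*k)/(F + (25/28 - 314/33)) = (2*k)/(F - 7967/924) = (2*k)/(-7967/924 + F) = 2*k/(-7967/924 + F))
(-38245 - 40795)*(-475923 + S(-220, 375)) = (-38245 - 40795)*(-475923 + 1848*375/(-7967 + 924*(-220))) = -79040*(-475923 + 1848*375/(-7967 - 203280)) = -79040*(-475923 + 1848*375/(-211247)) = -79040*(-475923 + 1848*375*(-1/211247)) = -79040*(-475923 - 693000/211247) = -79040*(-100537998981/211247) = 7946523439458240/211247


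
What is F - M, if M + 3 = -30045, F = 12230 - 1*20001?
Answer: 22277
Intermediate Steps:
F = -7771 (F = 12230 - 20001 = -7771)
M = -30048 (M = -3 - 30045 = -30048)
F - M = -7771 - 1*(-30048) = -7771 + 30048 = 22277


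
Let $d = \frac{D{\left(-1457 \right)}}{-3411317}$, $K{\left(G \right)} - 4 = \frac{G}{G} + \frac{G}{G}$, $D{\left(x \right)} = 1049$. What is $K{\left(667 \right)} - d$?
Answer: $\frac{20468951}{3411317} \approx 6.0003$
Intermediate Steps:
$K{\left(G \right)} = 6$ ($K{\left(G \right)} = 4 + \left(\frac{G}{G} + \frac{G}{G}\right) = 4 + \left(1 + 1\right) = 4 + 2 = 6$)
$d = - \frac{1049}{3411317}$ ($d = \frac{1049}{-3411317} = 1049 \left(- \frac{1}{3411317}\right) = - \frac{1049}{3411317} \approx -0.00030751$)
$K{\left(667 \right)} - d = 6 - - \frac{1049}{3411317} = 6 + \frac{1049}{3411317} = \frac{20468951}{3411317}$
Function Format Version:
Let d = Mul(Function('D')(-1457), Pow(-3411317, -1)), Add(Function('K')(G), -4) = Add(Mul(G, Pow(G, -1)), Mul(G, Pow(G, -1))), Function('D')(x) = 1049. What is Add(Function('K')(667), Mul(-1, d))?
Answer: Rational(20468951, 3411317) ≈ 6.0003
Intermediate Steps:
Function('K')(G) = 6 (Function('K')(G) = Add(4, Add(Mul(G, Pow(G, -1)), Mul(G, Pow(G, -1)))) = Add(4, Add(1, 1)) = Add(4, 2) = 6)
d = Rational(-1049, 3411317) (d = Mul(1049, Pow(-3411317, -1)) = Mul(1049, Rational(-1, 3411317)) = Rational(-1049, 3411317) ≈ -0.00030751)
Add(Function('K')(667), Mul(-1, d)) = Add(6, Mul(-1, Rational(-1049, 3411317))) = Add(6, Rational(1049, 3411317)) = Rational(20468951, 3411317)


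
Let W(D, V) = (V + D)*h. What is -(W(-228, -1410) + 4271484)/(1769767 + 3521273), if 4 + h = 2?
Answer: -35623/44092 ≈ -0.80792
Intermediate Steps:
h = -2 (h = -4 + 2 = -2)
W(D, V) = -2*D - 2*V (W(D, V) = (V + D)*(-2) = (D + V)*(-2) = -2*D - 2*V)
-(W(-228, -1410) + 4271484)/(1769767 + 3521273) = -((-2*(-228) - 2*(-1410)) + 4271484)/(1769767 + 3521273) = -((456 + 2820) + 4271484)/5291040 = -(3276 + 4271484)/5291040 = -4274760/5291040 = -1*35623/44092 = -35623/44092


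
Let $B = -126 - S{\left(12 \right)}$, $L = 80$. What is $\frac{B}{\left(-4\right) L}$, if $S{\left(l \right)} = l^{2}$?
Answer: $\frac{27}{32} \approx 0.84375$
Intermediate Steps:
$B = -270$ ($B = -126 - 12^{2} = -126 - 144 = -270$)
$\frac{B}{\left(-4\right) L} = - \frac{270}{\left(-4\right) 80} = - \frac{270}{-320} = \left(-270\right) \left(- \frac{1}{320}\right) = \frac{27}{32}$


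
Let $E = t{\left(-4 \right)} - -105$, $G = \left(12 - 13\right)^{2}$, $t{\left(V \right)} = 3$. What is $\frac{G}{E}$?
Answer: $\frac{1}{108} \approx 0.0092593$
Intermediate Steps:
$G = 1$ ($G = \left(-1\right)^{2} = 1$)
$E = 108$ ($E = 3 - -105 = 3 + 105 = 108$)
$\frac{G}{E} = 1 \cdot \frac{1}{108} = \frac{1}{108}$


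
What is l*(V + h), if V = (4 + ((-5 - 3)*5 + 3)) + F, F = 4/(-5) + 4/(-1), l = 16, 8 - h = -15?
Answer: -1184/5 ≈ -236.80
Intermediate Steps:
h = 23 (h = 8 - 1*(-15) = 8 + 15 = 23)
F = -24/5 (F = 4*(-1/5) + 4*(-1) = -4/5 - 4 = -24/5 ≈ -4.8000)
V = -189/5 (V = (4 + ((-5 - 3)*5 + 3)) - 24/5 = (4 + (-8*5 + 3)) - 24/5 = (4 + (-40 + 3)) - 24/5 = (4 - 37) - 24/5 = -33 - 24/5 = -189/5 ≈ -37.800)
l*(V + h) = 16*(-189/5 + 23) = 16*(-74/5) = -1184/5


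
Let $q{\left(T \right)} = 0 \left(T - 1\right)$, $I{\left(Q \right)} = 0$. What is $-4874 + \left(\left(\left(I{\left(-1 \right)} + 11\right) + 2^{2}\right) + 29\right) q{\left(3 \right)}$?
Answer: $-4874$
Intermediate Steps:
$q{\left(T \right)} = 0$ ($q{\left(T \right)} = 0 \left(-1 + T\right) = 0$)
$-4874 + \left(\left(\left(I{\left(-1 \right)} + 11\right) + 2^{2}\right) + 29\right) q{\left(3 \right)} = -4874 + \left(\left(\left(0 + 11\right) + 2^{2}\right) + 29\right) 0 = -4874 + \left(\left(11 + 4\right) + 29\right) 0 = -4874 + \left(15 + 29\right) 0 = -4874 + 44 \cdot 0 = -4874 + 0 = -4874$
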